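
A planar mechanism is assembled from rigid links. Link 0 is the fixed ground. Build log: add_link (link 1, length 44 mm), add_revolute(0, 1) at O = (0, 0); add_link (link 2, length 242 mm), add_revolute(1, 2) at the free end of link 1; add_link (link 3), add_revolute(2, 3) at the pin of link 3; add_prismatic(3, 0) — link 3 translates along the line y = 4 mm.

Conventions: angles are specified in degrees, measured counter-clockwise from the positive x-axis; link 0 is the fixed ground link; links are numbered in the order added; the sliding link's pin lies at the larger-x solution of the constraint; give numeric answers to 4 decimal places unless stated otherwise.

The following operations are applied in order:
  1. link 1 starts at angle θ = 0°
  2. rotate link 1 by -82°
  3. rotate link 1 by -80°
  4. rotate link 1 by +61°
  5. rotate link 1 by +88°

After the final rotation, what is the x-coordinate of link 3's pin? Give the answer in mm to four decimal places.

geometry: r = 44 mm, L = 242 mm, e = 4 mm; θ starts at 0°
rotate link 1 by -82°: θ ← 0° -82° = -82°
rotate link 1 by -80°: θ ← -82° -80° = -162°
rotate link 1 by +61°: θ ← -162° +61° = -101°
rotate link 1 by +88°: θ ← -101° +88° = -13°
crank pin P = (r cos θ, r sin θ) = (42.872283, -9.897846)
h = r sin θ − e = -9.897846 − 4 = -13.897846
x = r cos θ + √(L² − h²) = 42.872283 + 241.600600 = 284.472883

284.4729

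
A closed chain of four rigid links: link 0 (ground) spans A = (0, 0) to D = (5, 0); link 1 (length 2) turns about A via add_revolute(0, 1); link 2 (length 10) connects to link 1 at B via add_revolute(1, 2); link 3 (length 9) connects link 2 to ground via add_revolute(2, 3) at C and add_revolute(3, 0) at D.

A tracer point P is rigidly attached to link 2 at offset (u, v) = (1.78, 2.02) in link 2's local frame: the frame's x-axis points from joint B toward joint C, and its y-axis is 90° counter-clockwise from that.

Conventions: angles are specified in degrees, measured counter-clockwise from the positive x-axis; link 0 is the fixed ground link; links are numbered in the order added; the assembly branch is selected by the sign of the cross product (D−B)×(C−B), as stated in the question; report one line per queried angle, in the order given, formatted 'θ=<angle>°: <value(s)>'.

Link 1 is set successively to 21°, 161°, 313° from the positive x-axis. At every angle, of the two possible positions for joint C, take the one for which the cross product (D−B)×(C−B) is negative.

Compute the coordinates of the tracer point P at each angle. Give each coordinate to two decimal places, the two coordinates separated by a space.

A=(0,0), D=(5.00,0)
θ=21°: B = A + 2.00·(cos21°, sin21°) = (1.8672, 0.7167)
θ=21°: |BD| = 3.2138
θ=21°: circle(B,10.00) ∩ circle(D,9.00): a=4.5629, h=8.8983
θ=21°:   candidates: C₊=(8.2996,8.3733) cross=28.597; C₋=(4.3307,-8.9751) cross=-28.597
θ=21°:   branch - wants cross < 0 → take C=(4.3307,-8.9751) (cross=-28.597)
θ=21°: ex = (C−B)/|BC| = (0.2463,-0.9692); ey = (0.9692,0.2463)
θ=21°: P = B + 1.78·ex + 2.02·ey = (4.2634,-0.5108)
θ=161°: B = A + 2.00·(cos161°, sin161°) = (-1.8910, 0.6511)
θ=161°: |BD| = 6.9217
θ=161°: circle(B,10.00) ∩ circle(D,9.00): a=4.8334, h=8.7544
θ=161°:   candidates: C₊=(3.7444,8.9120) cross=60.595; C₋=(2.0974,-8.5191) cross=-60.595
θ=161°:   branch - wants cross < 0 → take C=(2.0974,-8.5191) (cross=-60.595)
θ=161°: ex = (C−B)/|BC| = (0.3988,-0.9170); ey = (0.9170,0.3988)
θ=161°: P = B + 1.78·ex + 2.02·ey = (0.6713,-0.1755)
θ=313°: B = A + 2.00·(cos313°, sin313°) = (1.3640, -1.4627)
θ=313°: |BD| = 3.9192
θ=313°: circle(B,10.00) ∩ circle(D,9.00): a=4.3836, h=8.9880
θ=313°:   candidates: C₊=(2.0763,8.5119) cross=35.226; C₋=(8.7853,-8.1653) cross=-35.226
θ=313°:   branch - wants cross < 0 → take C=(8.7853,-8.1653) (cross=-35.226)
θ=313°: ex = (C−B)/|BC| = (0.7421,-0.6703); ey = (0.6703,0.7421)
θ=313°: P = B + 1.78·ex + 2.02·ey = (4.0389,-1.1567)

θ=21°: 4.26 -0.51
θ=161°: 0.67 -0.18
θ=313°: 4.04 -1.16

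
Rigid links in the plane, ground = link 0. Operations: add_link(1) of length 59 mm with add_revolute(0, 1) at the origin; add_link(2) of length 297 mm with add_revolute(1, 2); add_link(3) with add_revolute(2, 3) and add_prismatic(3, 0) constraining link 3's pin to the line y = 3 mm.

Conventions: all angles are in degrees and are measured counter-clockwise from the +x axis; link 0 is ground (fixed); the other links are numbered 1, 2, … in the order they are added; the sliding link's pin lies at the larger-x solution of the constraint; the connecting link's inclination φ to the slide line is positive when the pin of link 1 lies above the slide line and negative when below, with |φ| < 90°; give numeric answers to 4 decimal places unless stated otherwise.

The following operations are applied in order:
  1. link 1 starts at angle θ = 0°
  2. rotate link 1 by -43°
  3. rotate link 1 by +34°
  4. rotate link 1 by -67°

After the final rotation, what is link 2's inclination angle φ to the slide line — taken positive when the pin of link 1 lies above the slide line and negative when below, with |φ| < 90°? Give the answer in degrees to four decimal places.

geometry: r = 59 mm, L = 297 mm, e = 3 mm; θ starts at 0°
rotate link 1 by -43°: θ ← 0° -43° = -43°
rotate link 1 by +34°: θ ← -43° +34° = -9°
rotate link 1 by -67°: θ ← -9° -67° = -76°
h = r sin θ − e = -57.247448 − 3 = -60.247448
sin φ = h / L = -60.247448 / 297 = -0.20285336
φ = arcsin(-0.20285336) = -11.703866°

-11.7039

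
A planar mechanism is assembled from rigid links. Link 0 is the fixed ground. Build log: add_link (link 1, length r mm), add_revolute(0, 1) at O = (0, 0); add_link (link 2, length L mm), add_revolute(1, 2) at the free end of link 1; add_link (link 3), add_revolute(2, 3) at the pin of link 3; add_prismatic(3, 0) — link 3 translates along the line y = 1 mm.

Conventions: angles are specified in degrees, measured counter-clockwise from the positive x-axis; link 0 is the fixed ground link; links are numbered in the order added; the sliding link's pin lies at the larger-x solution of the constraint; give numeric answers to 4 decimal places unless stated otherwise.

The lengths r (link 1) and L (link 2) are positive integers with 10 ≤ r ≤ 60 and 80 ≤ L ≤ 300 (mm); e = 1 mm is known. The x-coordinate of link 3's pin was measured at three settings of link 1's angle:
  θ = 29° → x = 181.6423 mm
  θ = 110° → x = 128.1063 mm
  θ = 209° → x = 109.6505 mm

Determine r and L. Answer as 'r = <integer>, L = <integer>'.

constraint per measurement: (x − r cos θ)² + (r sin θ − e)² = L²
subtracting the θ₁ and θ₂ equations cancels the r² and L² terms:
r = (x₁² − x₂²) / (2[(x₁cos θ₁ + e sin θ₁) − (x₂cos θ₂ + e sin θ₂)]) = 41.0000 → r = 41
L² = (x₁ − r cos θ₁)² + (r sin θ₁ − e)² = 21609.0001 → L = 147.0000 → L = 147
check at θ₃=209°: x = 109.6505 (printed 109.6505) ✓

r = 41, L = 147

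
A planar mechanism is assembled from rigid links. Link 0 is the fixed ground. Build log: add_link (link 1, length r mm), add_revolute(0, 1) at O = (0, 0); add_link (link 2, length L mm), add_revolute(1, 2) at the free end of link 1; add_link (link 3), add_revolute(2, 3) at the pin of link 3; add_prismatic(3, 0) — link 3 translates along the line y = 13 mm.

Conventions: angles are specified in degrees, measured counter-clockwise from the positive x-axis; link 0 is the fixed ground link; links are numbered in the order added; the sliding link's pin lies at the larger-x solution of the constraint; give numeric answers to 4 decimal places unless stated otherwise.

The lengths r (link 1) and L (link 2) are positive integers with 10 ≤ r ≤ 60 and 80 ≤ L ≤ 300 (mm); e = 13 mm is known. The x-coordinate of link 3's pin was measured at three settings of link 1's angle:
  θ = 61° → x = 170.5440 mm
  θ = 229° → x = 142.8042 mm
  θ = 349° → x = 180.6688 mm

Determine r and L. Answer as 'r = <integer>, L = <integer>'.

constraint per measurement: (x − r cos θ)² + (r sin θ − e)² = L²
subtracting the θ₁ and θ₂ equations cancels the r² and L² terms:
r = (x₁² − x₂²) / (2[(x₁cos θ₁ + e sin θ₁) − (x₂cos θ₂ + e sin θ₂)]) = 22.0000 → r = 22
L² = (x₁ − r cos θ₁)² + (r sin θ₁ − e)² = 25599.9931 → L = 160.0000 → L = 160
check at θ₃=349°: x = 180.6688 (printed 180.6688) ✓

r = 22, L = 160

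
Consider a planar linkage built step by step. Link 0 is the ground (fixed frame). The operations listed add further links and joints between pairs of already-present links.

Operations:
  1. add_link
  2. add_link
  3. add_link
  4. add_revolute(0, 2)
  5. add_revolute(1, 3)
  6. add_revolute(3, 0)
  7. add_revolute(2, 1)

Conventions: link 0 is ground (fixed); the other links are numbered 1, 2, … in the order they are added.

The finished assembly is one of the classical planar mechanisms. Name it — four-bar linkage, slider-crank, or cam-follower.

links: 4 (incl. ground); joints: 4 revolute, 0 prismatic, 0 higher (cam) pair, forming one closed loop
4 links in a single 4R loop → four-bar linkage

four-bar linkage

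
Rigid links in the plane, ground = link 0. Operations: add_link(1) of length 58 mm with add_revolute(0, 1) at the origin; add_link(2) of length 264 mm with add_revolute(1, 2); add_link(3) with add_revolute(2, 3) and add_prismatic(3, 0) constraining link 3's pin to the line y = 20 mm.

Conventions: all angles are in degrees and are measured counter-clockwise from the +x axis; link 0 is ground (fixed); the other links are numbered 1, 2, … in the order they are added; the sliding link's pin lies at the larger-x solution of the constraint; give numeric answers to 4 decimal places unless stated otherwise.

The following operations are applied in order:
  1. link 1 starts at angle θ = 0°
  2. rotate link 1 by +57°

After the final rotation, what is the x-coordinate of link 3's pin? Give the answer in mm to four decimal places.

geometry: r = 58 mm, L = 264 mm, e = 20 mm; θ starts at 0°
rotate link 1 by +57°: θ ← 0° +57° = 57°
crank pin P = (r cos θ, r sin θ) = (31.589064, 48.642893)
h = r sin θ − e = 48.642893 − 20 = 28.642893
x = r cos θ + √(L² − h²) = 31.589064 + 262.441583 = 294.030647

294.0306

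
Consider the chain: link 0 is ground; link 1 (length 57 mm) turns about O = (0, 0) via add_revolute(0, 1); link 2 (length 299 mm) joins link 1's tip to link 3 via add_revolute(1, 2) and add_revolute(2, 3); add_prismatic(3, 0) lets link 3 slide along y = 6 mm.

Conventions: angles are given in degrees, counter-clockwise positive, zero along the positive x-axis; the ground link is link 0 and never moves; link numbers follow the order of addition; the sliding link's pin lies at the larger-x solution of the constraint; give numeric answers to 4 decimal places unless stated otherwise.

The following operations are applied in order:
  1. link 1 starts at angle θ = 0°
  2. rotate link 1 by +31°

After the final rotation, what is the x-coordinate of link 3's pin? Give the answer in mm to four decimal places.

geometry: r = 57 mm, L = 299 mm, e = 6 mm; θ starts at 0°
rotate link 1 by +31°: θ ← 0° +31° = 31°
crank pin P = (r cos θ, r sin θ) = (48.858536, 29.357170)
h = r sin θ − e = 29.357170 − 6 = 23.357170
x = r cos θ + √(L² − h²) = 48.858536 + 298.086301 = 346.944837

346.9448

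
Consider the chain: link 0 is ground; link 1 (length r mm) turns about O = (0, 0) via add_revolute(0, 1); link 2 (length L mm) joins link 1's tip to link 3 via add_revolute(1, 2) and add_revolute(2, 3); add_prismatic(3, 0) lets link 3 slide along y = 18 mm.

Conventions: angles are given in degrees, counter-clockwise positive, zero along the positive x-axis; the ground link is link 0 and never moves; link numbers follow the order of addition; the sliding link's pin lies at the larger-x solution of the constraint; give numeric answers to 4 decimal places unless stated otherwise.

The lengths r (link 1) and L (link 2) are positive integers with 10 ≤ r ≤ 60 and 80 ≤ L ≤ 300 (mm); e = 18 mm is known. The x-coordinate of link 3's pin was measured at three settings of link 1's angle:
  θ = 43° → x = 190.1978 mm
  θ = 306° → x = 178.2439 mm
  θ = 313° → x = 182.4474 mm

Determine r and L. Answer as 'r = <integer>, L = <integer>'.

constraint per measurement: (x − r cos θ)² + (r sin θ − e)² = L²
subtracting the θ₁ and θ₂ equations cancels the r² and L² terms:
r = (x₁² − x₂²) / (2[(x₁cos θ₁ + e sin θ₁) − (x₂cos θ₂ + e sin θ₂)]) = 36.0000 → r = 36
L² = (x₁ − r cos θ₁)² + (r sin θ₁ − e)² = 26895.9990 → L = 164.0000 → L = 164
check at θ₃=313°: x = 182.4474 (printed 182.4474) ✓

r = 36, L = 164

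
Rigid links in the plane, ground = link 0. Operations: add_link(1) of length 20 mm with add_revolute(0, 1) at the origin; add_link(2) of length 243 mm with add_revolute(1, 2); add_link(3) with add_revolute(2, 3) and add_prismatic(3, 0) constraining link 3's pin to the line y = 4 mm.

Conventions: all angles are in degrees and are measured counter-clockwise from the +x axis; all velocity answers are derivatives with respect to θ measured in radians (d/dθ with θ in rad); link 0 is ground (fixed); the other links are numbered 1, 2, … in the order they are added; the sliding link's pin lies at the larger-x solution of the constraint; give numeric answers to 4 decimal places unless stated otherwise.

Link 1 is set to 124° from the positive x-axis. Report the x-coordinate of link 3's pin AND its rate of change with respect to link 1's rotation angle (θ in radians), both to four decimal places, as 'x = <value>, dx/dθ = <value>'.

geometry: r = 20 mm, L = 243 mm, e = 4 mm
crank pin P = (r cos θ, r sin θ) = (-11.183858, 16.580751)
h = r sin θ − e = 16.580751 − 4 = 12.580751
x = r cos θ + √(L² − h²) = -11.183858 + 242.674112 = 231.490254
dx/dθ = −r sin θ − h·r cos θ/√(L² − h²) (θ in radians; h = 12.580751) = -16.000956

x = 231.4903, dx/dθ = -16.0010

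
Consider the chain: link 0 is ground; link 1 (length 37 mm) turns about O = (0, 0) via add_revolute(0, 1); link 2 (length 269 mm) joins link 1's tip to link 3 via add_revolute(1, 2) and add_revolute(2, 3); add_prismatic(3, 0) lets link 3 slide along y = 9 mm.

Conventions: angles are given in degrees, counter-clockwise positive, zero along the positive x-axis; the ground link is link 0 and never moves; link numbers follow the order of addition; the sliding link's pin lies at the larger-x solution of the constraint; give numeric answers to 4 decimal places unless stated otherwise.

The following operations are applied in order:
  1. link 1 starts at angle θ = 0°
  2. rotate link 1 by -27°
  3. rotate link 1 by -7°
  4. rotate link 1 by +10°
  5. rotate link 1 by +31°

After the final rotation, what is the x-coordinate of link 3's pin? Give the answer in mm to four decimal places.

geometry: r = 37 mm, L = 269 mm, e = 9 mm; θ starts at 0°
rotate link 1 by -27°: θ ← 0° -27° = -27°
rotate link 1 by -7°: θ ← -27° -7° = -34°
rotate link 1 by +10°: θ ← -34° +10° = -24°
rotate link 1 by +31°: θ ← -24° +31° = 7°
crank pin P = (r cos θ, r sin θ) = (36.724208, 4.509166)
h = r sin θ − e = 4.509166 − 9 = -4.490834
x = r cos θ + √(L² − h²) = 36.724208 + 268.962511 = 305.686719

305.6867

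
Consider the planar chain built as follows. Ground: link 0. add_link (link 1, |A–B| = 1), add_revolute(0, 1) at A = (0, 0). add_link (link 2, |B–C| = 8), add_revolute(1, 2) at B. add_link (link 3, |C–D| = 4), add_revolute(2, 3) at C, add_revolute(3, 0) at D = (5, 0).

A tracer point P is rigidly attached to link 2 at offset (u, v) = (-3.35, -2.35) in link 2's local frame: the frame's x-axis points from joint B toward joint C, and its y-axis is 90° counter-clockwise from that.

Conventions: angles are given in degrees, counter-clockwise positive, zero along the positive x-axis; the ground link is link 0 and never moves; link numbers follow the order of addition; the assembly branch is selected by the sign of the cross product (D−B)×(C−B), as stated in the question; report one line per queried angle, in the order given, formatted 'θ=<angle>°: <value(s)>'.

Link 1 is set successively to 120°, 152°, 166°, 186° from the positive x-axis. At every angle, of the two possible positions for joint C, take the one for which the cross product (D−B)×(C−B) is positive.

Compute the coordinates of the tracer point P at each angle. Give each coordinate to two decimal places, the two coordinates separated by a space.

A=(0,0), D=(5.00,0)
θ=120°: B = A + 1.00·(cos120°, sin120°) = (-0.5000, 0.8660)
θ=120°: |BD| = 5.5678
θ=120°: circle(B,8.00) ∩ circle(D,4.00): a=7.0944, h=3.6972
θ=120°:   candidates: C₊=(7.0831,3.4148) cross=20.585; C₋=(5.9330,-3.8897) cross=-20.585
θ=120°:   branch + wants cross > 0 → take C=(7.0831,3.4148) (cross=20.585)
θ=120°: ex = (C−B)/|BC| = (0.9479,0.3186); ey = (-0.3186,0.9479)
θ=120°: P = B + -3.35·ex + -2.35·ey = (-2.9268,-2.4288)
θ=152°: B = A + 1.00·(cos152°, sin152°) = (-0.8829, 0.4695)
θ=152°: |BD| = 5.9017
θ=152°: circle(B,8.00) ∩ circle(D,4.00): a=7.0175, h=3.8412
θ=152°:   candidates: C₊=(6.4179,3.7403) cross=22.669; C₋=(5.8067,-3.9178) cross=-22.669
θ=152°:   branch + wants cross > 0 → take C=(6.4179,3.7403) (cross=22.669)
θ=152°: ex = (C−B)/|BC| = (0.9126,0.4089); ey = (-0.4089,0.9126)
θ=152°: P = B + -3.35·ex + -2.35·ey = (-2.9794,-3.0448)
θ=166°: B = A + 1.00·(cos166°, sin166°) = (-0.9703, 0.2419)
θ=166°: |BD| = 5.9752
θ=166°: circle(B,8.00) ∩ circle(D,4.00): a=7.0042, h=3.8654
θ=166°:   candidates: C₊=(6.1847,3.8205) cross=23.096; C₋=(5.8717,-3.9039) cross=-23.096
θ=166°:   branch + wants cross > 0 → take C=(6.1847,3.8205) (cross=23.096)
θ=166°: ex = (C−B)/|BC| = (0.8944,0.4473); ey = (-0.4473,0.8944)
θ=166°: P = B + -3.35·ex + -2.35·ey = (-2.9152,-3.3584)
θ=186°: B = A + 1.00·(cos186°, sin186°) = (-0.9945, -0.1045)
θ=186°: |BD| = 5.9954
θ=186°: circle(B,8.00) ∩ circle(D,4.00): a=7.0008, h=3.8716
θ=186°:   candidates: C₊=(5.9377,3.8885) cross=23.212; C₋=(6.0727,-3.8535) cross=-23.212
θ=186°:   branch + wants cross > 0 → take C=(5.9377,3.8885) (cross=23.212)
θ=186°: ex = (C−B)/|BC| = (0.8665,0.4991); ey = (-0.4991,0.8665)
θ=186°: P = B + -3.35·ex + -2.35·ey = (-2.7244,-3.8130)

θ=120°: -2.93 -2.43
θ=152°: -2.98 -3.04
θ=166°: -2.92 -3.36
θ=186°: -2.72 -3.81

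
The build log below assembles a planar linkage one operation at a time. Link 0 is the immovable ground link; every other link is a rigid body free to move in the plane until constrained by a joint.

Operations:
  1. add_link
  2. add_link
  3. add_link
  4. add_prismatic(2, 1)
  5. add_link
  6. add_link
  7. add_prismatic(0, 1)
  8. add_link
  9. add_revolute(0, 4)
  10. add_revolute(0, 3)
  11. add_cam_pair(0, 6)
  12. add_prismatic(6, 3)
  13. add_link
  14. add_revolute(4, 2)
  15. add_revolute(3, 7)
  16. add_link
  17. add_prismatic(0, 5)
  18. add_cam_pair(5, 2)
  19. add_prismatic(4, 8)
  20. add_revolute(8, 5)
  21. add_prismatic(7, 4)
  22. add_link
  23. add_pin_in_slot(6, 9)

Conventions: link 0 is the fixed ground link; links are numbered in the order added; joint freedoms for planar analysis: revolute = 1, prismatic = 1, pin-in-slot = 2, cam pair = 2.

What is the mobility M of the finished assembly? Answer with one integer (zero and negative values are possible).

L=1 J1=0 J2=0
add link → L=2 J1=0 J2=0
add link → L=3 J1=0 J2=0
add link → L=4 J1=0 J2=0
P@2,1 dof=1 J1 → L=4 J1=1 J2=0
add link → L=5 J1=1 J2=0
add link → L=6 J1=1 J2=0
P@0,1 dof=1 J1 → L=6 J1=2 J2=0
add link → L=7 J1=2 J2=0
R@0,4 dof=1 J1 → L=7 J1=3 J2=0
R@0,3 dof=1 J1 → L=7 J1=4 J2=0
C@0,6 dof=2 J2 → L=7 J1=4 J2=1
P@6,3 dof=1 J1 → L=7 J1=5 J2=1
add link → L=8 J1=5 J2=1
R@4,2 dof=1 J1 → L=8 J1=6 J2=1
R@3,7 dof=1 J1 → L=8 J1=7 J2=1
add link → L=9 J1=7 J2=1
P@0,5 dof=1 J1 → L=9 J1=8 J2=1
C@5,2 dof=2 J2 → L=9 J1=8 J2=2
P@4,8 dof=1 J1 → L=9 J1=9 J2=2
R@8,5 dof=1 J1 → L=9 J1=10 J2=2
P@7,4 dof=1 J1 → L=9 J1=11 J2=2
add link → L=10 J1=11 J2=2
PS@6,9 dof=2 J2 → L=10 J1=11 J2=3
M=3(L−1)−2J1−J2=3·9−2·11−3=2

M = 2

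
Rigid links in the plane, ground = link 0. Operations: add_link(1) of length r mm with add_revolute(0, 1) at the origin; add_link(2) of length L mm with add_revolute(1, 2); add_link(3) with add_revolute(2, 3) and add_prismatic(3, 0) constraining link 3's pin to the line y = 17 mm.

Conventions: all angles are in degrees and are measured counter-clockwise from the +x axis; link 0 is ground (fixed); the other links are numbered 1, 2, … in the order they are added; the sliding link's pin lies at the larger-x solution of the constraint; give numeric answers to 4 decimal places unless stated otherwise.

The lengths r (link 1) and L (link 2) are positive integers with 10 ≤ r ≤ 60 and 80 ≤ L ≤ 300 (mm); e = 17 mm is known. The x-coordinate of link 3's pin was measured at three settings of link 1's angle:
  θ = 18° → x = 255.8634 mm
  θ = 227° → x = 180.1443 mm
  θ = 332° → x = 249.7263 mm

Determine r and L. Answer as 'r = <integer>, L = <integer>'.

constraint per measurement: (x − r cos θ)² + (r sin θ − e)² = L²
subtracting the θ₁ and θ₂ equations cancels the r² and L² terms:
r = (x₁² − x₂²) / (2[(x₁cos θ₁ + e sin θ₁) − (x₂cos θ₂ + e sin θ₂)]) = 43.0000 → r = 43
L² = (x₁ − r cos θ₁)² + (r sin θ₁ − e)² = 46225.0090 → L = 215.0000 → L = 215
check at θ₃=332°: x = 249.7263 (printed 249.7263) ✓

r = 43, L = 215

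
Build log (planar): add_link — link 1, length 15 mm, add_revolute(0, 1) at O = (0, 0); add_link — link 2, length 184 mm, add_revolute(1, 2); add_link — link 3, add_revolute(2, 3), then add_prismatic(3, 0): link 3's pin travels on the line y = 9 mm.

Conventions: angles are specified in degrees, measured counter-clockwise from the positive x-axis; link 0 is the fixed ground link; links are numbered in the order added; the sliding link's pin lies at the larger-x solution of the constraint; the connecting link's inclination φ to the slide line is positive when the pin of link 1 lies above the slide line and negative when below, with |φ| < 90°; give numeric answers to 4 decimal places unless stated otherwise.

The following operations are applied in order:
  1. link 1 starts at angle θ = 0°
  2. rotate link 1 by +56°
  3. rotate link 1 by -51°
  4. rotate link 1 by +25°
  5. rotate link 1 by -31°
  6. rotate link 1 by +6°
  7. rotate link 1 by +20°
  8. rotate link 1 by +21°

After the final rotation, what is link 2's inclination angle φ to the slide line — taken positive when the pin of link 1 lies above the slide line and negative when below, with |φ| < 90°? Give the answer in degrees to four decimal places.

geometry: r = 15 mm, L = 184 mm, e = 9 mm; θ starts at 0°
rotate link 1 by +56°: θ ← 0° +56° = 56°
rotate link 1 by -51°: θ ← 56° -51° = 5°
rotate link 1 by +25°: θ ← 5° +25° = 30°
rotate link 1 by -31°: θ ← 30° -31° = -1°
rotate link 1 by +6°: θ ← -1° +6° = 5°
rotate link 1 by +20°: θ ← 5° +20° = 25°
rotate link 1 by +21°: θ ← 25° +21° = 46°
h = r sin θ − e = 10.790097 − 9 = 1.790097
sin φ = h / L = 1.790097 / 184 = 0.00972879
φ = arcsin(0.00972879) = 0.557427°

0.5574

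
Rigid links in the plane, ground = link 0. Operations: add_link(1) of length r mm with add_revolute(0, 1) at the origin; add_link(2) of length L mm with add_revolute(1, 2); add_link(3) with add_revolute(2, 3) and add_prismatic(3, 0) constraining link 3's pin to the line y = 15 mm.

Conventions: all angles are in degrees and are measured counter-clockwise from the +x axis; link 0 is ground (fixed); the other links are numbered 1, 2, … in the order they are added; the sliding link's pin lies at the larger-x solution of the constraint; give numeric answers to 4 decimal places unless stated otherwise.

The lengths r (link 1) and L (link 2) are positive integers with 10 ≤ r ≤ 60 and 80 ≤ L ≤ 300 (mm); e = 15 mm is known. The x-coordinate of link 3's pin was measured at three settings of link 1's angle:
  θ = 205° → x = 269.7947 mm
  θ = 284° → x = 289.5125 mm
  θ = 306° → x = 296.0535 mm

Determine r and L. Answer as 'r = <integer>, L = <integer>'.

constraint per measurement: (x − r cos θ)² + (r sin θ − e)² = L²
subtracting the θ₁ and θ₂ equations cancels the r² and L² terms:
r = (x₁² − x₂²) / (2[(x₁cos θ₁ + e sin θ₁) − (x₂cos θ₂ + e sin θ₂)]) = 18.0000 → r = 18
L² = (x₁ − r cos θ₁)² + (r sin θ₁ − e)² = 82369.0074 → L = 287.0000 → L = 287
check at θ₃=306°: x = 296.0535 (printed 296.0535) ✓

r = 18, L = 287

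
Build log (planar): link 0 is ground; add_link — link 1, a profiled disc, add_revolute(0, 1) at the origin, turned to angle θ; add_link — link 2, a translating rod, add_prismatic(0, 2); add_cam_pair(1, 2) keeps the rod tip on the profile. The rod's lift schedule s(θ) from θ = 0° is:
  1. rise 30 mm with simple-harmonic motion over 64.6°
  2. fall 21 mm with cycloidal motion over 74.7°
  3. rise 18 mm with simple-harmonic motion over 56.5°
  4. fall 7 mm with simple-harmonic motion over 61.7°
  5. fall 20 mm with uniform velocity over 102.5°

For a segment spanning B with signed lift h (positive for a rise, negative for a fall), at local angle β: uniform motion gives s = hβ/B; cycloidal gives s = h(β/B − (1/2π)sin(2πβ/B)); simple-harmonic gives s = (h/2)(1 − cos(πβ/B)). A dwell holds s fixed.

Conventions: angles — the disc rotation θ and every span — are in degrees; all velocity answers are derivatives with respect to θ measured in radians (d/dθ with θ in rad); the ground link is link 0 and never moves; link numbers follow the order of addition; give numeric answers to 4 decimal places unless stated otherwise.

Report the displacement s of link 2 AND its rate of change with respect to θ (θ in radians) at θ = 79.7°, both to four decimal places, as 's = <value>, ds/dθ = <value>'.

seg 1 [0°–64.6°] simple-harmonic, h=30: full span → s += 30 → s = 30.0000
seg 2 [64.6°–139.3°] cycloidal, h=-21: θ=79.7° here. β=15.1, B=74.7. -21·(0.2021 − sin(2π·0.2021)/(2π)) = -1.0527 → s = 28.9473
velocity in seg [64.6°–139.3°] (cycloidal), θ in radians: β = 15.1° = 0.2635 rad, B = 74.7° = 1.3038 rad; ds/dθ = (h/B)(1 − cos(2πβ/B)) = ((-21)/1.3038)(1 − cos(2π·0.2021)) = -11.336440 mm/rad

s = 28.9473, ds/dθ = -11.3364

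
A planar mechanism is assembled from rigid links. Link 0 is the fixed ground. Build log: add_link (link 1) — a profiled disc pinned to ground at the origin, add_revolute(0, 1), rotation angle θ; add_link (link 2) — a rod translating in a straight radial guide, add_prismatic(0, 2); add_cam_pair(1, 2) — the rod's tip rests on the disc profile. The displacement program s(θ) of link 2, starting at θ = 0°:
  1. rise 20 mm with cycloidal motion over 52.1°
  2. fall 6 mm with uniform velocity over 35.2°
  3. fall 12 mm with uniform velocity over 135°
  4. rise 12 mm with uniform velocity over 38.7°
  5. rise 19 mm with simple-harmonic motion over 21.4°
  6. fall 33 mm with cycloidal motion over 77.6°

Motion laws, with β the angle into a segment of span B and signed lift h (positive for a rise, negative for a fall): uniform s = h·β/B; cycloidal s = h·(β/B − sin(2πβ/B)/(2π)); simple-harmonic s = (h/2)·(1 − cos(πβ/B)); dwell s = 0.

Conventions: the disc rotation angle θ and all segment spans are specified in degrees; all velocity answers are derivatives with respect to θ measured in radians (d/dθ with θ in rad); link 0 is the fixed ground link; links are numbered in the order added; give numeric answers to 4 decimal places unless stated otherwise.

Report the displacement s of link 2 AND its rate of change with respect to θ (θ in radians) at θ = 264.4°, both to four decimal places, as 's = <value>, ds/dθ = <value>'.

seg 1 [0°–52.1°] cycloidal, h=20: full span → s += 20 → s = 20.0000
seg 2 [52.1°–87.3°] uniform, h=-6: full span → s += -6 → s = 14.0000
seg 3 [87.3°–222.3°] uniform, h=-12: full span → s += -12 → s = 2.0000
seg 4 [222.3°–261°] uniform, h=12: full span → s += 12 → s = 14.0000
seg 5 [261°–282.4°] simple-harmonic, h=19: θ=264.4° here. β=3.4, B=21.4. 19/2·(1 − cos(π·0.1589)) = 1.1590 → s = 15.1590
velocity in seg [261°–282.4°] (simple-harmonic), θ in radians: β = 3.4° = 0.0593 rad, B = 21.4° = 0.3735 rad; ds/dθ = (πh/(2B)) sin(πβ/B) = (π·19/(2·0.3735)) sin(π·0.1589) = 38.248322 mm/rad

s = 15.1590, ds/dθ = 38.2483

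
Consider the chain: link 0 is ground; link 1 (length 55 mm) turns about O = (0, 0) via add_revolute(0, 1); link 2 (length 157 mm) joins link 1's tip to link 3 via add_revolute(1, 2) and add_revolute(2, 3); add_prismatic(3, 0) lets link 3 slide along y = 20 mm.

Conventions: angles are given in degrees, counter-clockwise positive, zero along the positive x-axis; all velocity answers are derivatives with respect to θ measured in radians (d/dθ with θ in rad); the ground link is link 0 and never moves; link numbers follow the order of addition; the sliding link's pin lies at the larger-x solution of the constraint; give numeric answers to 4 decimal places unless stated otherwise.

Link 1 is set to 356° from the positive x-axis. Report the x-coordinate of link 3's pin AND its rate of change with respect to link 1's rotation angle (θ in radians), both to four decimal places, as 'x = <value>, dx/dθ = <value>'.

geometry: r = 55 mm, L = 157 mm, e = 20 mm
crank pin P = (r cos θ, r sin θ) = (54.866023, -3.836606)
h = r sin θ − e = -3.836606 − 20 = -23.836606
x = r cos θ + √(L² − h²) = 54.866023 + 155.179948 = 210.045971
dx/dθ = −r sin θ − h·r cos θ/√(L² − h²) (θ in radians; h = -23.836606) = 12.264369

x = 210.0460, dx/dθ = 12.2644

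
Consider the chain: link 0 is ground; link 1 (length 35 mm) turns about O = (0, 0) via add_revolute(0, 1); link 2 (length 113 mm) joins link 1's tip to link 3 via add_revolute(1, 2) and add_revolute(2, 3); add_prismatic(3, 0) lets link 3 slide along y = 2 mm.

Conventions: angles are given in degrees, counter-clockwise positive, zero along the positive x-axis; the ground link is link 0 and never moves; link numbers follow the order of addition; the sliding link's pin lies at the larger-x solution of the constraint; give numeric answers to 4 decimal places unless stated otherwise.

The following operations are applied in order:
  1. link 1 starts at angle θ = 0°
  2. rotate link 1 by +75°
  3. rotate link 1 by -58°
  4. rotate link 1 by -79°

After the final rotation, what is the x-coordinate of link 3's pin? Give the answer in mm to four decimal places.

geometry: r = 35 mm, L = 113 mm, e = 2 mm; θ starts at 0°
rotate link 1 by +75°: θ ← 0° +75° = 75°
rotate link 1 by -58°: θ ← 75° -58° = 17°
rotate link 1 by -79°: θ ← 17° -79° = -62°
crank pin P = (r cos θ, r sin θ) = (16.431505, -30.903166)
h = r sin θ − e = -30.903166 − 2 = -32.903166
x = r cos θ + √(L² − h²) = 16.431505 + 108.103569 = 124.535074

124.5351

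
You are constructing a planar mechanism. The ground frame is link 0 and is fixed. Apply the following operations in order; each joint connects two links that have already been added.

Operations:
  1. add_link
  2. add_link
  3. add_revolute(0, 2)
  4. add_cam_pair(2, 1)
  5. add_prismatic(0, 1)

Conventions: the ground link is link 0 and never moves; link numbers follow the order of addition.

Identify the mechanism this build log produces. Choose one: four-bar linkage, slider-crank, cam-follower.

links: 3 (incl. ground); joints: 1 revolute, 1 prismatic, 1 higher (cam) pair, forming one closed loop
3 links, revolute + prismatic + higher pair in one loop → cam-follower

cam-follower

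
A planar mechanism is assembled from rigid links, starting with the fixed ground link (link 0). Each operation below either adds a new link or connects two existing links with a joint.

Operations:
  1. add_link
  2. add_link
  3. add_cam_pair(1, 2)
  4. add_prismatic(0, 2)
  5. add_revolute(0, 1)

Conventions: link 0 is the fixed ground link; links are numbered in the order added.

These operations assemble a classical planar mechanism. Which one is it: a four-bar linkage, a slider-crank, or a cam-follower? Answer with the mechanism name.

links: 3 (incl. ground); joints: 1 revolute, 1 prismatic, 1 higher (cam) pair, forming one closed loop
3 links, revolute + prismatic + higher pair in one loop → cam-follower

cam-follower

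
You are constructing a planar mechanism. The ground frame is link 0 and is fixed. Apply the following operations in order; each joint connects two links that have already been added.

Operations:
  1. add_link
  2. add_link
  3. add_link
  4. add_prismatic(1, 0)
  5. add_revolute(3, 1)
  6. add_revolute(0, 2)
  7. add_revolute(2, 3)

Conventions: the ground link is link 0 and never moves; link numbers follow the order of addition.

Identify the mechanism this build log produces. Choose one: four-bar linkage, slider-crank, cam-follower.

links: 4 (incl. ground); joints: 3 revolute, 1 prismatic, 0 higher (cam) pair, forming one closed loop
4 links, 3 revolutes + 1 prismatic in one loop → slider-crank

slider-crank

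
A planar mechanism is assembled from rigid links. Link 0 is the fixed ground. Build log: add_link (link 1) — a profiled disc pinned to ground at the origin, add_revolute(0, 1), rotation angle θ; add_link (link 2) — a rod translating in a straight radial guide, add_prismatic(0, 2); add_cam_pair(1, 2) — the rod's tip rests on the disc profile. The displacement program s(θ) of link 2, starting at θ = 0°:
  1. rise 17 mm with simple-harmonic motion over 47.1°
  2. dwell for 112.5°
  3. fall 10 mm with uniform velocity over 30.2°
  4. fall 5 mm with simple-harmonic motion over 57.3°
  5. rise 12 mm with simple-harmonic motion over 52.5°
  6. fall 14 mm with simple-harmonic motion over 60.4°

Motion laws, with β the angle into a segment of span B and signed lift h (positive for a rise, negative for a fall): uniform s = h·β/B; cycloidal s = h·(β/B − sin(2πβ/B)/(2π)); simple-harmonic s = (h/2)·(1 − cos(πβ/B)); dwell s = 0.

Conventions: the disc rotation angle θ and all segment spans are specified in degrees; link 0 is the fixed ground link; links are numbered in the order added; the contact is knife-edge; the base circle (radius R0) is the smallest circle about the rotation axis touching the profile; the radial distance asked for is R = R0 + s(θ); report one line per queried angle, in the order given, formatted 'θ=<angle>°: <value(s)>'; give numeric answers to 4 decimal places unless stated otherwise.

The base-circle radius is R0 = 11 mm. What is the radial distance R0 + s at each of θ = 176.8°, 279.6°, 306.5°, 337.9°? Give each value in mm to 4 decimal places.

seg 1 [0°–47.1°] simple-harmonic, h=17: full span → s += 17 → s = 17.0000
seg 2 [47.1°–159.6°] dwell: s stays 17.0000
seg 3 [159.6°–189.8°] uniform, h=-10: θ=176.8° here. β=17.2, B=30.2. -10·17.2/30.2 = -5.6954 → s = 11.3046
seg 3 [159.6°–189.8°] uniform, h=-10: full span → s += -10 → s = 7.0000
seg 4 [189.8°–247.1°] simple-harmonic, h=-5: full span → s += -5 → s = 2.0000
seg 5 [247.1°–299.6°] simple-harmonic, h=12: θ=279.6° here. β=32.5, B=52.5. 12/2·(1 − cos(π·0.6190)) = 8.1920 → s = 10.1920
seg 5 [247.1°–299.6°] simple-harmonic, h=12: full span → s += 12 → s = 14.0000
seg 6 [299.6°–360°] simple-harmonic, h=-14: θ=306.5° here. β=6.9, B=60.4. -14/2·(1 − cos(π·0.1142)) = -0.4460 → s = 13.5540
seg 6 [299.6°–360°] simple-harmonic, h=-14: θ=337.9° here. β=38.3, B=60.4. -14/2·(1 − cos(π·0.6341)) = -9.8627 → s = 4.1373
θ=176.8°: R = R0 + s = 11 + 11.3046 = 22.3046
θ=279.6°: R = R0 + s = 11 + 10.1920 = 21.1920
θ=306.5°: R = R0 + s = 11 + 13.5540 = 24.5540
θ=337.9°: R = R0 + s = 11 + 4.1373 = 15.1373

θ=176.8°: 22.3046
θ=279.6°: 21.1920
θ=306.5°: 24.5540
θ=337.9°: 15.1373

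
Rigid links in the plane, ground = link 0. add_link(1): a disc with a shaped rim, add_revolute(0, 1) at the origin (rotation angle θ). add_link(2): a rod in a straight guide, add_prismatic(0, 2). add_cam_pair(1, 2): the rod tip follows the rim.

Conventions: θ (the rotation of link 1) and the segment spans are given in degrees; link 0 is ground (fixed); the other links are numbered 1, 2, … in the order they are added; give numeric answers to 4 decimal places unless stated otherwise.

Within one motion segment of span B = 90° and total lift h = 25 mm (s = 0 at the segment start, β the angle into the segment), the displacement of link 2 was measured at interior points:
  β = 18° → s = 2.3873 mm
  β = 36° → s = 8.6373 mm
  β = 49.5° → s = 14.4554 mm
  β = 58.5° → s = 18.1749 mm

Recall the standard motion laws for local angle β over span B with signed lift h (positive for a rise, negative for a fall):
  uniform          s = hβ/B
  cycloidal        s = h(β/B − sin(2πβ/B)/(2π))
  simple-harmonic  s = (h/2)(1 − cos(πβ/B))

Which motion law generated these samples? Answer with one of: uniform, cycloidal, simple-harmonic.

candidates at β/B = r: uniform s = h·r (linear in β); cycloidal s = h·(r − sin(2πr)/(2π)); simple-harmonic s = (h/2)(1 − cos(πr))
β=18°: printed 2.3873 | uniform 5.0000, cycloidal 1.2159, simple-harmonic 2.3873
β=36°: printed 8.6373 | uniform 10.0000, cycloidal 7.6613, simple-harmonic 8.6373
β=49.5°: printed 14.4554 | uniform 13.7500, cycloidal 14.9795, simple-harmonic 14.4554
β=58.5°: printed 18.1749 | uniform 16.2500, cycloidal 19.4690, simple-harmonic 18.1749
only one law matches every sample → simple-harmonic

simple-harmonic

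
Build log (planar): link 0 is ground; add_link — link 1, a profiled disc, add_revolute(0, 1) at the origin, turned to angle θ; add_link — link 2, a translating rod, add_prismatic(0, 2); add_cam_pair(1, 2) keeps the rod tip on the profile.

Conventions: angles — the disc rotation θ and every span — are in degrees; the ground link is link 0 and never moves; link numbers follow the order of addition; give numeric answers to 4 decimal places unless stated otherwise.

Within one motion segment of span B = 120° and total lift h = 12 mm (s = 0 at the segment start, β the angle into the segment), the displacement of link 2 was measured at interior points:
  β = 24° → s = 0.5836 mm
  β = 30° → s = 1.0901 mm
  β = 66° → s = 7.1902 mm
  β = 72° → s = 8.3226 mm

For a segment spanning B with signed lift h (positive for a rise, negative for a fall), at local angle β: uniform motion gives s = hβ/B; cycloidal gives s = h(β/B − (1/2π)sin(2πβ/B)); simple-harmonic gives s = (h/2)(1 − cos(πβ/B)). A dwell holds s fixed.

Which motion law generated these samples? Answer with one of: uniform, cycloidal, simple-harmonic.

candidates at β/B = r: uniform s = h·r (linear in β); cycloidal s = h·(r − sin(2πr)/(2π)); simple-harmonic s = (h/2)(1 − cos(πr))
β=24°: printed 0.5836 | uniform 2.4000, cycloidal 0.5836, simple-harmonic 1.1459
β=30°: printed 1.0901 | uniform 3.0000, cycloidal 1.0901, simple-harmonic 1.7574
β=66°: printed 7.1902 | uniform 6.6000, cycloidal 7.1902, simple-harmonic 6.9386
β=72°: printed 8.3226 | uniform 7.2000, cycloidal 8.3226, simple-harmonic 7.8541
only one law matches every sample → cycloidal

cycloidal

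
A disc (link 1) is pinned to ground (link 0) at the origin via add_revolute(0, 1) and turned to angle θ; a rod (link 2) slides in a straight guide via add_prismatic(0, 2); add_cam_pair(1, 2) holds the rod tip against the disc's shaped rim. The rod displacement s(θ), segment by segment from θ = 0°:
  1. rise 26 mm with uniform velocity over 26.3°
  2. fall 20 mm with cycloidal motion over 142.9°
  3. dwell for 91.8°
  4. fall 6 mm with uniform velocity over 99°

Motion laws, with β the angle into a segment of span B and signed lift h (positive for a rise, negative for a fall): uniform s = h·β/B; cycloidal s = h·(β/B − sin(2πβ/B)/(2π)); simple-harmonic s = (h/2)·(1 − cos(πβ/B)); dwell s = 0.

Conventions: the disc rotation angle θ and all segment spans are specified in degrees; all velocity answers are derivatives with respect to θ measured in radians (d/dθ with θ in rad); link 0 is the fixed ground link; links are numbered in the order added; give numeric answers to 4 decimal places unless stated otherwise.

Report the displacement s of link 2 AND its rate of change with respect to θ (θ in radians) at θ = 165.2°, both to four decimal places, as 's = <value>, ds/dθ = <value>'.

segment 1 (0° to 26.3°, uniform, h = 26) is passed completely: s = 0.0000 + (26) = 26.0000
θ = 165.2° falls in segment 2 (26.3° to 169.2°, cycloidal, h = -20): β = 165.2 − 26.3 = 138.9°, B = 142.9°; Δs = -20·(0.9720 − sin(2π·0.9720)/(2π)) = -19.9971; s = 26.0000 − 19.9971 = 6.0029
velocity in seg [26.3°–169.2°] (cycloidal), θ in radians: β = 138.9° = 2.4243 rad, B = 142.9° = 2.4941 rad; ds/dθ = (h/B)(1 − cos(2πβ/B)) = ((-20)/2.4941)(1 − cos(2π·0.9720)) = -0.123705 mm/rad

s = 6.0029, ds/dθ = -0.1237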